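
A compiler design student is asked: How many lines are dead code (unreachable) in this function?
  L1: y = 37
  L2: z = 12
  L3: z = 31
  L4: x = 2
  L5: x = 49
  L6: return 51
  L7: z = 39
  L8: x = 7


Analyzing control flow:
  L1: reachable (before return)
  L2: reachable (before return)
  L3: reachable (before return)
  L4: reachable (before return)
  L5: reachable (before return)
  L6: reachable (return statement)
  L7: DEAD (after return at L6)
  L8: DEAD (after return at L6)
Return at L6, total lines = 8
Dead lines: L7 through L8
Count: 2

2


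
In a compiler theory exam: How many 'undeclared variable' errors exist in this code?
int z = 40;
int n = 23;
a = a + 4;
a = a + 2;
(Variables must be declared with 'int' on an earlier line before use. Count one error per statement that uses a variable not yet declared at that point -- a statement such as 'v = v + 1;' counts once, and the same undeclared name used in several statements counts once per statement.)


Scanning code line by line:
  Line 1: declare 'z' -> declared = ['z']
  Line 2: declare 'n' -> declared = ['n', 'z']
  Line 3: use 'a' -> ERROR (undeclared)
  Line 4: use 'a' -> ERROR (undeclared)
Total undeclared variable errors: 2

2


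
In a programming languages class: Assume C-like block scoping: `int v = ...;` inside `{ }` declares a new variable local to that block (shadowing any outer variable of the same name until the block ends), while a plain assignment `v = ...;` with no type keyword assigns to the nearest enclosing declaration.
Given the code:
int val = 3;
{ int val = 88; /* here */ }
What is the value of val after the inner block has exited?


Analyzing scoping rules:
Outer scope: declares val = 3
Inner block: 'int val = 88;' declares a NEW val that shadows the outer one
When the block exits the inner val goes out of scope; the outer val was never modified -> 3
Result: 3

3


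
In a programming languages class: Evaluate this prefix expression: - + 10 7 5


Parsing prefix expression: - + 10 7 5
Step 1: Innermost operation '+ 10 7'
  10 + 7 = 17
Step 2: Outer operation '- [17] 5'
  17 - 5 = 12

12


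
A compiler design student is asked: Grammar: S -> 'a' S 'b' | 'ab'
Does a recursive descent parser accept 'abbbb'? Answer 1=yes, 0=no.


Grammar accepts strings of the form a^n b^n (n >= 1)
Word: 'abbbb'
Counting: 1 a's and 4 b's
Check: 1 == 4? No
Mismatch: a-count != b-count
Rejected

0


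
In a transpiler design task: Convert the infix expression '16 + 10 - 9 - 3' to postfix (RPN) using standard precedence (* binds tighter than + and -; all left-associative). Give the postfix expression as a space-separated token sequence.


Applying the shunting-yard algorithm:
  Operand 16 -> output
  Push '+' onto operator stack -> op-stack: [+]
  Operand 10 -> output
  See '-' (prec 1); top '+' (prec 1) >= it -> pop '+' to output
  Push '-' onto operator stack -> op-stack: [-]
  Operand 9 -> output
  See '-' (prec 1); top '-' (prec 1) >= it -> pop '-' to output
  Push '-' onto operator stack -> op-stack: [-]
  Operand 3 -> output
  End of input: pop '-' to output
Postfix result: 16 10 + 9 - 3 -

16 10 + 9 - 3 -


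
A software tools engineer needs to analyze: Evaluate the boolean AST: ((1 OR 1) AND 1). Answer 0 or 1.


Step 1: Evaluate inner node
  1 OR 1 = 1
Step 2: Evaluate root node
  1 AND 1 = 1

1


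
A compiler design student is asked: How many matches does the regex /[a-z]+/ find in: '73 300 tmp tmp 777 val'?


Pattern: /[a-z]+/ (identifiers)
Input: '73 300 tmp tmp 777 val'
Scanning for matches:
  Match 1: 'tmp'
  Match 2: 'tmp'
  Match 3: 'val'
Total matches: 3

3


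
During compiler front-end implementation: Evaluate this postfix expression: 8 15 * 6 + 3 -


Processing tokens left to right:
Push 8, Push 15
Pop 8 and 15, compute 8 * 15 = 120, push 120
Push 6
Pop 120 and 6, compute 120 + 6 = 126, push 126
Push 3
Pop 126 and 3, compute 126 - 3 = 123, push 123
Stack result: 123

123


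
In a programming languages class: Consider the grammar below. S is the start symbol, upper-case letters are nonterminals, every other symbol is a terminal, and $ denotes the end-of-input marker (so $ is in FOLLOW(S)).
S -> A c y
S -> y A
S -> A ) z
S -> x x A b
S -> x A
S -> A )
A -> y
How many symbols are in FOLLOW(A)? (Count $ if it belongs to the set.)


S is the start symbol and does not occur in any rule body, so FOLLOW(S) = {$}.
Examining every occurrence of A in a rule body:
  S -> A c y : A is followed by terminal 'c' -> add 'c'
  S -> y A : A is at the right end -> add FOLLOW(S) = {$}
  S -> A ) z : A is followed by terminal ')' -> add ')'
  S -> x x A b : A is followed by terminal 'b' -> add 'b'
  S -> x A : A is at the right end -> add FOLLOW(S) = {$} (already in the set)
  S -> A ) : A is followed by terminal ')' -> add ')' (already in the set)
  A -> y : A does not occur in the body -> contributes nothing
FOLLOW(A) = {), b, c, $}
Count: 4

4


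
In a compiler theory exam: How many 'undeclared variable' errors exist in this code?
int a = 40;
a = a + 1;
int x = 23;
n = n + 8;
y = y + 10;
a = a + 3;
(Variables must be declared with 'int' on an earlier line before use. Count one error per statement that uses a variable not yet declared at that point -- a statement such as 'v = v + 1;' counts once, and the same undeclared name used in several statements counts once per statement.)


Scanning code line by line:
  Line 1: declare 'a' -> declared = ['a']
  Line 2: use 'a' -> OK (declared)
  Line 3: declare 'x' -> declared = ['a', 'x']
  Line 4: use 'n' -> ERROR (undeclared)
  Line 5: use 'y' -> ERROR (undeclared)
  Line 6: use 'a' -> OK (declared)
Total undeclared variable errors: 2

2


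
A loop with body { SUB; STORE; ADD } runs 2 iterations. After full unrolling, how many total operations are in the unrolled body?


Loop body operations: SUB, STORE, ADD (3 ops per iteration)
Unrolling 2 iterations:
  Iteration 1: SUB, STORE, ADD (3 ops)
  Iteration 2: SUB, STORE, ADD (3 ops)
Total: 2 iterations * 3 ops/iter = 6 operations

6


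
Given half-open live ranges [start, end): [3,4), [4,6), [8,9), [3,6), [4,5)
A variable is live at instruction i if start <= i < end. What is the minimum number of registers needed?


Live ranges:
  Var0: [3, 4)
  Var1: [4, 6)
  Var2: [8, 9)
  Var3: [3, 6)
  Var4: [4, 5)
Sweep-line events (position, delta, active):
  pos=3 start -> active=1
  pos=3 start -> active=2
  pos=4 end -> active=1
  pos=4 start -> active=2
  pos=4 start -> active=3
  pos=5 end -> active=2
  pos=6 end -> active=1
  pos=6 end -> active=0
  pos=8 start -> active=1
  pos=9 end -> active=0
Maximum simultaneous active: 3
Minimum registers needed: 3

3


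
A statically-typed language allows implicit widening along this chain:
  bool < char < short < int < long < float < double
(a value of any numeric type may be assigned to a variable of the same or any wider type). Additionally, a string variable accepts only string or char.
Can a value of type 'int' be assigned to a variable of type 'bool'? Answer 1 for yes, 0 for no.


Target variable type: bool
Source value type: int
Numeric ranks: int=3, bool=0
Widening allowed iff rank(source) <= rank(target): 3 <= 0? No
Result: 0

0


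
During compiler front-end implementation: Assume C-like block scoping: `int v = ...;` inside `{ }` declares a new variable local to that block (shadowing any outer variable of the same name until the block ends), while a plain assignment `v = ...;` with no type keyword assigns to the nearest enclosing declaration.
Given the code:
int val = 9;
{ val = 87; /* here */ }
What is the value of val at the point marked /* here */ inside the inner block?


Analyzing scoping rules:
Outer scope: declares val = 9
Inner block: 'val = 87;' has no type keyword, so it is an assignment to the outer val (no shadowing)
Inside the block, after the assignment -> 87
Result: 87

87


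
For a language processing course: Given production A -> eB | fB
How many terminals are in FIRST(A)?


Production: A -> eB | fB
Examining each alternative for leading terminals:
  A -> eB : first terminal = 'e'
  A -> fB : first terminal = 'f'
FIRST(A) = {e, f}
Count: 2

2


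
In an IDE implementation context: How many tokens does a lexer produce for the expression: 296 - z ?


Scanning '296 - z'
Token 1: '296' -> integer_literal
Token 2: '-' -> operator
Token 3: 'z' -> identifier
Total tokens: 3

3


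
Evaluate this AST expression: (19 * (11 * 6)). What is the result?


Expression: (19 * (11 * 6))
Evaluating step by step:
  11 * 6 = 66
  19 * 66 = 1254
Result: 1254

1254


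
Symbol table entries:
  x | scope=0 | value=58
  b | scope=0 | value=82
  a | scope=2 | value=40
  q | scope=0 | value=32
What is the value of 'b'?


Searching symbol table for 'b':
  x | scope=0 | value=58
  b | scope=0 | value=82 <- MATCH
  a | scope=2 | value=40
  q | scope=0 | value=32
Found 'b' at scope 0 with value 82

82


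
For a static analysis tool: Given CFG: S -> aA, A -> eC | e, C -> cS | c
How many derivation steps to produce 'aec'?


Grammar: S -> aA, A -> eC | e, C -> cS | c
Deriving 'aec':
Step 1: S -> aA => aA
Step 2: A -> eC => aeC
Step 3: C -> c => aec
Total derivation steps: 3

3


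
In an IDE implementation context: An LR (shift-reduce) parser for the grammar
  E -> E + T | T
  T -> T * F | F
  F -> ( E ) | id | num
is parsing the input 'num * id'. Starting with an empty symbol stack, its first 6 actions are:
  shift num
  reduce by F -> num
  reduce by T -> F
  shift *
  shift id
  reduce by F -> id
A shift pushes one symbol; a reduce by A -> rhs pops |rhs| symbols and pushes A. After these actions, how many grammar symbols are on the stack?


Tracking the symbol stack through each action:
  Action 1: shift 'num' : push -> stack = [num] (size 1)
  Action 2: reduce by F -> num : pop 1, push F -> stack = [F] (size 1)
  Action 3: reduce by T -> F : pop 1, push T -> stack = [T] (size 1)
  Action 4: shift '*' : push -> stack = [T, *] (size 2)
  Action 5: shift 'id' : push -> stack = [T, *, id] (size 3)
  Action 6: reduce by F -> id : pop 1, push F -> stack = [T, *, F] (size 3)
Final stack size: 3

3


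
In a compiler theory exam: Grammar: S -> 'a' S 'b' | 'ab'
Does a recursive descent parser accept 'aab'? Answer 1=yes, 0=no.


Grammar accepts strings of the form a^n b^n (n >= 1)
Word: 'aab'
Counting: 2 a's and 1 b's
Check: 2 == 1? No
Mismatch: a-count != b-count
Rejected

0


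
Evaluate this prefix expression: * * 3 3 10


Parsing prefix expression: * * 3 3 10
Step 1: Innermost operation '* 3 3'
  3 * 3 = 9
Step 2: Outer operation '* [9] 10'
  9 * 10 = 90

90


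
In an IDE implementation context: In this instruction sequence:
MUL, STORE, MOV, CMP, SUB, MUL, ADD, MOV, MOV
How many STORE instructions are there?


Scanning instruction sequence for STORE:
  Position 1: MUL
  Position 2: STORE <- MATCH
  Position 3: MOV
  Position 4: CMP
  Position 5: SUB
  Position 6: MUL
  Position 7: ADD
  Position 8: MOV
  Position 9: MOV
Matches at positions: [2]
Total STORE count: 1

1


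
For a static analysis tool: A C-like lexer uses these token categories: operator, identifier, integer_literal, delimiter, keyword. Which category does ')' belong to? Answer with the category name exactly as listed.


Token: ')'
Checking categories:
  identifier: no
  integer_literal: no
  operator: no
  keyword: no
  delimiter: YES
Category: delimiter

delimiter


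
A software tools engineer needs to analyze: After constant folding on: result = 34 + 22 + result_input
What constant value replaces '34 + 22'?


Identifying constant sub-expression:
  Original: result = 34 + 22 + result_input
  34 and 22 are both compile-time constants
  Evaluating: 34 + 22 = 56
  After folding: result = 56 + result_input

56


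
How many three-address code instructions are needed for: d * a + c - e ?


Expression: d * a + c - e
Generating three-address code (respecting * over +/- precedence):
  Instruction 1: t1 = d * a
  Instruction 2: t2 = t1 + c
  Instruction 3: t3 = t2 - e
Total instructions: 3

3


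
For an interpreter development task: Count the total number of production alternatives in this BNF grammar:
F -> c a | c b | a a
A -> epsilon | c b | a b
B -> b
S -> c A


Counting alternatives per rule:
  F: 3 alternative(s)
  A: 3 alternative(s)
  B: 1 alternative(s)
  S: 1 alternative(s)
Sum: 3 + 3 + 1 + 1 = 8

8


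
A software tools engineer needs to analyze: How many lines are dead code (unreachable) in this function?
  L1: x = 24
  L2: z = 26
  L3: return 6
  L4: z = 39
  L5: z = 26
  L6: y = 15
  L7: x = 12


Analyzing control flow:
  L1: reachable (before return)
  L2: reachable (before return)
  L3: reachable (return statement)
  L4: DEAD (after return at L3)
  L5: DEAD (after return at L3)
  L6: DEAD (after return at L3)
  L7: DEAD (after return at L3)
Return at L3, total lines = 7
Dead lines: L4 through L7
Count: 4

4


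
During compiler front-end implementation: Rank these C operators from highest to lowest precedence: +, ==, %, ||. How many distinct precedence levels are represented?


Looking up precedence for each operator:
  + -> precedence 5
  == -> precedence 3
  % -> precedence 6
  || -> precedence 1
Sorted highest to lowest: %, +, ==, ||
Distinct precedence values: [6, 5, 3, 1]
Number of distinct levels: 4

4


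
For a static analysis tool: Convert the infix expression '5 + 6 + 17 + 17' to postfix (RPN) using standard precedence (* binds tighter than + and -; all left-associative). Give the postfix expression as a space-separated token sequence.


Applying the shunting-yard algorithm:
  Operand 5 -> output
  Push '+' onto operator stack -> op-stack: [+]
  Operand 6 -> output
  See '+' (prec 1); top '+' (prec 1) >= it -> pop '+' to output
  Push '+' onto operator stack -> op-stack: [+]
  Operand 17 -> output
  See '+' (prec 1); top '+' (prec 1) >= it -> pop '+' to output
  Push '+' onto operator stack -> op-stack: [+]
  Operand 17 -> output
  End of input: pop '+' to output
Postfix result: 5 6 + 17 + 17 +

5 6 + 17 + 17 +


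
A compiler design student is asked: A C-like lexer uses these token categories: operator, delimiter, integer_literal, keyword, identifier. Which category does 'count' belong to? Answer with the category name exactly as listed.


Token: 'count'
Checking categories:
  identifier: YES
  integer_literal: no
  operator: no
  keyword: no
  delimiter: no
Category: identifier

identifier


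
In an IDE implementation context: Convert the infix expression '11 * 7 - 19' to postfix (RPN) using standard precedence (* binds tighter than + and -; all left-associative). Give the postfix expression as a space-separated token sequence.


Applying the shunting-yard algorithm:
  Operand 11 -> output
  Push '*' onto operator stack -> op-stack: [*]
  Operand 7 -> output
  See '-' (prec 1); top '*' (prec 2) >= it -> pop '*' to output
  Push '-' onto operator stack -> op-stack: [-]
  Operand 19 -> output
  End of input: pop '-' to output
Postfix result: 11 7 * 19 -

11 7 * 19 -


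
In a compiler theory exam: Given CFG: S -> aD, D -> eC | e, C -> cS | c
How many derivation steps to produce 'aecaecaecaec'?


Grammar: S -> aD, D -> eC | e, C -> cS | c
Deriving 'aecaecaecaec':
Step 1: S -> aD => aD
Step 2: D -> eC => aeC
Step 3: C -> cS => aecS
Step 4: S -> aD => aecaD
Step 5: D -> eC => aecaeC
Step 6: C -> cS => aecaecS
Step 7: S -> aD => aecaecaD
Step 8: D -> eC => aecaecaeC
Step 9: C -> cS => aecaecaecS
Step 10: S -> aD => aecaecaecaD
Step 11: D -> eC => aecaecaecaeC
Step 12: C -> c => aecaecaecaec
Total derivation steps: 12

12


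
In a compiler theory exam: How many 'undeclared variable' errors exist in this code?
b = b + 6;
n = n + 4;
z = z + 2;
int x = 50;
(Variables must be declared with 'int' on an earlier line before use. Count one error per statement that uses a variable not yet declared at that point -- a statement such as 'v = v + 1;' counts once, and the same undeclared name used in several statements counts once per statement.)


Scanning code line by line:
  Line 1: use 'b' -> ERROR (undeclared)
  Line 2: use 'n' -> ERROR (undeclared)
  Line 3: use 'z' -> ERROR (undeclared)
  Line 4: declare 'x' -> declared = ['x']
Total undeclared variable errors: 3

3


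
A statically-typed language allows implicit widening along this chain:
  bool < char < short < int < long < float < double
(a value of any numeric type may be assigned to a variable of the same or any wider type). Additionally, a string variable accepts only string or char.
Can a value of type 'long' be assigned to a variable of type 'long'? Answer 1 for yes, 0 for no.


Target variable type: long
Source value type: long
Numeric ranks: long=4, long=4
Widening allowed iff rank(source) <= rank(target): 4 <= 4? Yes
Result: 1

1


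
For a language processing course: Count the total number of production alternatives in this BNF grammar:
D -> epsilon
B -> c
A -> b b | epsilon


Counting alternatives per rule:
  D: 1 alternative(s)
  B: 1 alternative(s)
  A: 2 alternative(s)
Sum: 1 + 1 + 2 = 4

4


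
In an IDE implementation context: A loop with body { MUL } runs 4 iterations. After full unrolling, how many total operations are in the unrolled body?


Loop body operations: MUL (1 op per iteration)
Unrolling 4 iterations:
  Iteration 1: MUL (1 ops)
  Iteration 2: MUL (1 ops)
  Iteration 3: MUL (1 ops)
  Iteration 4: MUL (1 ops)
Total: 4 iterations * 1 ops/iter = 4 operations

4


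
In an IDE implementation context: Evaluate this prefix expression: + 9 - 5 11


Parsing prefix expression: + 9 - 5 11
Step 1: Innermost operation '- 5 11'
  5 - 11 = -6
Step 2: Outer operation '+ 9 [-6]'
  9 + -6 = 3

3


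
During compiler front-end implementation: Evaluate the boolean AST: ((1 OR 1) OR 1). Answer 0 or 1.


Step 1: Evaluate inner node
  1 OR 1 = 1
Step 2: Evaluate root node
  1 OR 1 = 1

1


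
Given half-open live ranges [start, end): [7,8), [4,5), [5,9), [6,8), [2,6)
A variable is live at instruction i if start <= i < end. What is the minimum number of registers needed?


Live ranges:
  Var0: [7, 8)
  Var1: [4, 5)
  Var2: [5, 9)
  Var3: [6, 8)
  Var4: [2, 6)
Sweep-line events (position, delta, active):
  pos=2 start -> active=1
  pos=4 start -> active=2
  pos=5 end -> active=1
  pos=5 start -> active=2
  pos=6 end -> active=1
  pos=6 start -> active=2
  pos=7 start -> active=3
  pos=8 end -> active=2
  pos=8 end -> active=1
  pos=9 end -> active=0
Maximum simultaneous active: 3
Minimum registers needed: 3

3


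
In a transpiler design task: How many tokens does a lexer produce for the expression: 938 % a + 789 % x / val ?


Scanning '938 % a + 789 % x / val'
Token 1: '938' -> integer_literal
Token 2: '%' -> operator
Token 3: 'a' -> identifier
Token 4: '+' -> operator
Token 5: '789' -> integer_literal
Token 6: '%' -> operator
Token 7: 'x' -> identifier
Token 8: '/' -> operator
Token 9: 'val' -> identifier
Total tokens: 9

9


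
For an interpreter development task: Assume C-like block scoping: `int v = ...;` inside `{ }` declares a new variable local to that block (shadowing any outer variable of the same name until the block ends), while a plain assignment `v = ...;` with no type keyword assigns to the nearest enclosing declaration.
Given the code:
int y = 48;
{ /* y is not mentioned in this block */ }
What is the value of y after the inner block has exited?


Analyzing scoping rules:
Outer scope: declares y = 48
Inner block: y is neither redeclared nor assigned -> unchanged
After the block -> 48
Result: 48

48


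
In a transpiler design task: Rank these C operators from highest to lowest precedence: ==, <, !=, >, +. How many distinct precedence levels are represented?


Looking up precedence for each operator:
  == -> precedence 3
  < -> precedence 4
  != -> precedence 3
  > -> precedence 4
  + -> precedence 5
Sorted highest to lowest: +, <, >, ==, !=
Distinct precedence values: [5, 4, 3]
Number of distinct levels: 3

3


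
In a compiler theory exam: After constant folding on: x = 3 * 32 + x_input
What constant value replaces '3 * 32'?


Identifying constant sub-expression:
  Original: x = 3 * 32 + x_input
  3 and 32 are both compile-time constants
  Evaluating: 3 * 32 = 96
  After folding: x = 96 + x_input

96


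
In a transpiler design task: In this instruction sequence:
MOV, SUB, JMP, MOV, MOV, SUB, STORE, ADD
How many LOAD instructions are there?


Scanning instruction sequence for LOAD:
  Position 1: MOV
  Position 2: SUB
  Position 3: JMP
  Position 4: MOV
  Position 5: MOV
  Position 6: SUB
  Position 7: STORE
  Position 8: ADD
Matches at positions: []
Total LOAD count: 0

0


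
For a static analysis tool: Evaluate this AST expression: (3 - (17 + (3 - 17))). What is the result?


Expression: (3 - (17 + (3 - 17)))
Evaluating step by step:
  3 - 17 = -14
  17 + -14 = 3
  3 - 3 = 0
Result: 0

0


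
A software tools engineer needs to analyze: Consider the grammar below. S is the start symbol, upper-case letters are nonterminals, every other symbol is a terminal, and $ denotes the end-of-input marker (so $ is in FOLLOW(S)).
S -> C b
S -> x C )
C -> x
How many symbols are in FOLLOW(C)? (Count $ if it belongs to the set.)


S is the start symbol and does not occur in any rule body, so FOLLOW(S) = {$}.
Examining every occurrence of C in a rule body:
  S -> C b : C is followed by terminal 'b' -> add 'b'
  S -> x C ) : C is followed by terminal ')' -> add ')'
  C -> x : C does not occur in the body -> contributes nothing
FOLLOW(C) = {), b}
Count: 2

2


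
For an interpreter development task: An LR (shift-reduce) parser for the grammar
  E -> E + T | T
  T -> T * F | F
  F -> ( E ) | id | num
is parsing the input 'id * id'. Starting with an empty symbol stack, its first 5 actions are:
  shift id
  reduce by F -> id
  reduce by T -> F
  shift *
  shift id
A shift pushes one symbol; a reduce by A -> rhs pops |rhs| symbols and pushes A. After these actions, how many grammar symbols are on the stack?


Tracking the symbol stack through each action:
  Action 1: shift 'id' : push -> stack = [id] (size 1)
  Action 2: reduce by F -> id : pop 1, push F -> stack = [F] (size 1)
  Action 3: reduce by T -> F : pop 1, push T -> stack = [T] (size 1)
  Action 4: shift '*' : push -> stack = [T, *] (size 2)
  Action 5: shift 'id' : push -> stack = [T, *, id] (size 3)
Final stack size: 3

3


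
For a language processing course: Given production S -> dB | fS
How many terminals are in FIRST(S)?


Production: S -> dB | fS
Examining each alternative for leading terminals:
  S -> dB : first terminal = 'd'
  S -> fS : first terminal = 'f'
FIRST(S) = {d, f}
Count: 2

2


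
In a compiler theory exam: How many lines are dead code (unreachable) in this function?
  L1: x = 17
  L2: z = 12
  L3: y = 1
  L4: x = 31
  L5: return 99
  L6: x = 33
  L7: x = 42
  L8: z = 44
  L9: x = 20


Analyzing control flow:
  L1: reachable (before return)
  L2: reachable (before return)
  L3: reachable (before return)
  L4: reachable (before return)
  L5: reachable (return statement)
  L6: DEAD (after return at L5)
  L7: DEAD (after return at L5)
  L8: DEAD (after return at L5)
  L9: DEAD (after return at L5)
Return at L5, total lines = 9
Dead lines: L6 through L9
Count: 4

4


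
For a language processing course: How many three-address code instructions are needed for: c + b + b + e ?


Expression: c + b + b + e
Generating three-address code (respecting * over +/- precedence):
  Instruction 1: t1 = c + b
  Instruction 2: t2 = t1 + b
  Instruction 3: t3 = t2 + e
Total instructions: 3

3


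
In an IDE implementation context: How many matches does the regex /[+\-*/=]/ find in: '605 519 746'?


Pattern: /[+\-*/=]/ (operators)
Input: '605 519 746'
Scanning for matches:
Total matches: 0

0


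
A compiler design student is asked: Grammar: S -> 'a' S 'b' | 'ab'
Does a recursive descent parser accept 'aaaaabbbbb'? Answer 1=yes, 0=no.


Grammar accepts strings of the form a^n b^n (n >= 1)
Word: 'aaaaabbbbb'
Counting: 5 a's and 5 b's
Check: 5 == 5? Yes
Derivation (S -> aSb applied 4 time(s), then S -> ab): S => aSb => aaSbb => aaaSbbb => aaaaSbbbb => aaaaabbbbb
Accepted

1


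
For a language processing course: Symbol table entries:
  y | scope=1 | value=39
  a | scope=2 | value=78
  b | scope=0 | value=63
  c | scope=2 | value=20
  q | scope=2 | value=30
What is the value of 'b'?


Searching symbol table for 'b':
  y | scope=1 | value=39
  a | scope=2 | value=78
  b | scope=0 | value=63 <- MATCH
  c | scope=2 | value=20
  q | scope=2 | value=30
Found 'b' at scope 0 with value 63

63


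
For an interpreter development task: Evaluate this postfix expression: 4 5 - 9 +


Processing tokens left to right:
Push 4, Push 5
Pop 4 and 5, compute 4 - 5 = -1, push -1
Push 9
Pop -1 and 9, compute -1 + 9 = 8, push 8
Stack result: 8

8


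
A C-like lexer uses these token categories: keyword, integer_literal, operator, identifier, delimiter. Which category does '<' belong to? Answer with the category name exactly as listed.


Token: '<'
Checking categories:
  identifier: no
  integer_literal: no
  operator: YES
  keyword: no
  delimiter: no
Category: operator

operator


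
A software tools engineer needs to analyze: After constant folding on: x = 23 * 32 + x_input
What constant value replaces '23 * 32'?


Identifying constant sub-expression:
  Original: x = 23 * 32 + x_input
  23 and 32 are both compile-time constants
  Evaluating: 23 * 32 = 736
  After folding: x = 736 + x_input

736


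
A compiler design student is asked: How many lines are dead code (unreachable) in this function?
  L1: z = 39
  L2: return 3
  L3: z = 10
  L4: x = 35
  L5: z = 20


Analyzing control flow:
  L1: reachable (before return)
  L2: reachable (return statement)
  L3: DEAD (after return at L2)
  L4: DEAD (after return at L2)
  L5: DEAD (after return at L2)
Return at L2, total lines = 5
Dead lines: L3 through L5
Count: 3

3


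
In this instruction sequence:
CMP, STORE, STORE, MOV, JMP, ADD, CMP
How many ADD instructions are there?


Scanning instruction sequence for ADD:
  Position 1: CMP
  Position 2: STORE
  Position 3: STORE
  Position 4: MOV
  Position 5: JMP
  Position 6: ADD <- MATCH
  Position 7: CMP
Matches at positions: [6]
Total ADD count: 1

1


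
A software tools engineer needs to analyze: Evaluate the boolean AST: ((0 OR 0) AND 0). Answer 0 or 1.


Step 1: Evaluate inner node
  0 OR 0 = 0
Step 2: Evaluate root node
  0 AND 0 = 0

0


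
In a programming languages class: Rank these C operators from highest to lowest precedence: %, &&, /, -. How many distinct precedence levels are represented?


Looking up precedence for each operator:
  % -> precedence 6
  && -> precedence 2
  / -> precedence 6
  - -> precedence 5
Sorted highest to lowest: %, /, -, &&
Distinct precedence values: [6, 5, 2]
Number of distinct levels: 3

3


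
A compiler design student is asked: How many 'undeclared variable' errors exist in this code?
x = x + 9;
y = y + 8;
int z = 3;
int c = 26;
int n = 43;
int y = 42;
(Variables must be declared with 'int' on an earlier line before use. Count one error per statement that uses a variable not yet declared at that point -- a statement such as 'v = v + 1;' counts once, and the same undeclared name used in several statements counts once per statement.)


Scanning code line by line:
  Line 1: use 'x' -> ERROR (undeclared)
  Line 2: use 'y' -> ERROR (undeclared)
  Line 3: declare 'z' -> declared = ['z']
  Line 4: declare 'c' -> declared = ['c', 'z']
  Line 5: declare 'n' -> declared = ['c', 'n', 'z']
  Line 6: declare 'y' -> declared = ['c', 'n', 'y', 'z']
Total undeclared variable errors: 2

2


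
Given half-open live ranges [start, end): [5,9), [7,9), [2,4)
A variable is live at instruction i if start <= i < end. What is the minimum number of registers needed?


Live ranges:
  Var0: [5, 9)
  Var1: [7, 9)
  Var2: [2, 4)
Sweep-line events (position, delta, active):
  pos=2 start -> active=1
  pos=4 end -> active=0
  pos=5 start -> active=1
  pos=7 start -> active=2
  pos=9 end -> active=1
  pos=9 end -> active=0
Maximum simultaneous active: 2
Minimum registers needed: 2

2


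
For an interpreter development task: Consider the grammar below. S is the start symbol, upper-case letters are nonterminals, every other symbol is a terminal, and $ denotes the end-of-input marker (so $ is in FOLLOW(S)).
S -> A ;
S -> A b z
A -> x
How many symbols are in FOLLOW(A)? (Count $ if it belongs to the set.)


S is the start symbol and does not occur in any rule body, so FOLLOW(S) = {$}.
Examining every occurrence of A in a rule body:
  S -> A ; : A is followed by terminal ';' -> add ';'
  S -> A b z : A is followed by terminal 'b' -> add 'b'
  A -> x : A does not occur in the body -> contributes nothing
FOLLOW(A) = {;, b}
Count: 2

2


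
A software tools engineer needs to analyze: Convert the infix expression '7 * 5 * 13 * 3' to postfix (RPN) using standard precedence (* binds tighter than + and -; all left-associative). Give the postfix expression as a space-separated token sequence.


Applying the shunting-yard algorithm:
  Operand 7 -> output
  Push '*' onto operator stack -> op-stack: [*]
  Operand 5 -> output
  See '*' (prec 2); top '*' (prec 2) >= it -> pop '*' to output
  Push '*' onto operator stack -> op-stack: [*]
  Operand 13 -> output
  See '*' (prec 2); top '*' (prec 2) >= it -> pop '*' to output
  Push '*' onto operator stack -> op-stack: [*]
  Operand 3 -> output
  End of input: pop '*' to output
Postfix result: 7 5 * 13 * 3 *

7 5 * 13 * 3 *


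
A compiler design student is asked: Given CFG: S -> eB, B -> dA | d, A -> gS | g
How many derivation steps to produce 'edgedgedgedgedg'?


Grammar: S -> eB, B -> dA | d, A -> gS | g
Deriving 'edgedgedgedgedg':
Step 1: S -> eB => eB
Step 2: B -> dA => edA
Step 3: A -> gS => edgS
Step 4: S -> eB => edgeB
Step 5: B -> dA => edgedA
Step 6: A -> gS => edgedgS
Step 7: S -> eB => edgedgeB
Step 8: B -> dA => edgedgedA
Step 9: A -> gS => edgedgedgS
Step 10: S -> eB => edgedgedgeB
Step 11: B -> dA => edgedgedgedA
Step 12: A -> gS => edgedgedgedgS
Step 13: S -> eB => edgedgedgedgeB
Step 14: B -> dA => edgedgedgedgedA
Step 15: A -> g => edgedgedgedgedg
Total derivation steps: 15

15


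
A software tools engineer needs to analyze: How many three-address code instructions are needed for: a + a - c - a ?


Expression: a + a - c - a
Generating three-address code (respecting * over +/- precedence):
  Instruction 1: t1 = a + a
  Instruction 2: t2 = t1 - c
  Instruction 3: t3 = t2 - a
Total instructions: 3

3


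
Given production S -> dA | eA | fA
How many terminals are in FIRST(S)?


Production: S -> dA | eA | fA
Examining each alternative for leading terminals:
  S -> dA : first terminal = 'd'
  S -> eA : first terminal = 'e'
  S -> fA : first terminal = 'f'
FIRST(S) = {d, e, f}
Count: 3

3


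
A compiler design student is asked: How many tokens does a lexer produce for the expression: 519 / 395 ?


Scanning '519 / 395'
Token 1: '519' -> integer_literal
Token 2: '/' -> operator
Token 3: '395' -> integer_literal
Total tokens: 3

3


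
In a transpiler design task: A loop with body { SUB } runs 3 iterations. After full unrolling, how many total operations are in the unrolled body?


Loop body operations: SUB (1 op per iteration)
Unrolling 3 iterations:
  Iteration 1: SUB (1 ops)
  Iteration 2: SUB (1 ops)
  Iteration 3: SUB (1 ops)
Total: 3 iterations * 1 ops/iter = 3 operations

3


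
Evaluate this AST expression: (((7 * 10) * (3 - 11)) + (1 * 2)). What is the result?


Expression: (((7 * 10) * (3 - 11)) + (1 * 2))
Evaluating step by step:
  7 * 10 = 70
  3 - 11 = -8
  70 * -8 = -560
  1 * 2 = 2
  -560 + 2 = -558
Result: -558

-558


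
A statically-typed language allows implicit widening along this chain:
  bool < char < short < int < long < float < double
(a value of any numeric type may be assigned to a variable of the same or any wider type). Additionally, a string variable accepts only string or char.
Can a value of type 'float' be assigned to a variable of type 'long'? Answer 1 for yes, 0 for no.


Target variable type: long
Source value type: float
Numeric ranks: float=5, long=4
Widening allowed iff rank(source) <= rank(target): 5 <= 4? No
Result: 0

0


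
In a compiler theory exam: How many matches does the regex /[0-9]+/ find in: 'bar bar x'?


Pattern: /[0-9]+/ (int literals)
Input: 'bar bar x'
Scanning for matches:
Total matches: 0

0


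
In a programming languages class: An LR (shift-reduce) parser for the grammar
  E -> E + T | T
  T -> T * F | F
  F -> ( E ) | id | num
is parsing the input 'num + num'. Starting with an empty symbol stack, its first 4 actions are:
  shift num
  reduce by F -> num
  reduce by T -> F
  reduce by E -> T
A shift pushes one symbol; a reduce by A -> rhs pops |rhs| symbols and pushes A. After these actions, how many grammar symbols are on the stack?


Tracking the symbol stack through each action:
  Action 1: shift 'num' : push -> stack = [num] (size 1)
  Action 2: reduce by F -> num : pop 1, push F -> stack = [F] (size 1)
  Action 3: reduce by T -> F : pop 1, push T -> stack = [T] (size 1)
  Action 4: reduce by E -> T : pop 1, push E -> stack = [E] (size 1)
Final stack size: 1

1


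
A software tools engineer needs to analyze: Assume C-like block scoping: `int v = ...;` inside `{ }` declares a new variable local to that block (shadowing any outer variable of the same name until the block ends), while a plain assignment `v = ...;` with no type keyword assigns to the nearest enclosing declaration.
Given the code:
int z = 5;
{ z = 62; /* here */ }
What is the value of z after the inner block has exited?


Analyzing scoping rules:
Outer scope: declares z = 5
Inner block: 'z = 62;' has no type keyword, so it is an assignment to the outer z (no shadowing)
The assignment changed the outer variable itself, so the new value persists after the block -> 62
Result: 62

62


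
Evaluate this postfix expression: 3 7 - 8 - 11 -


Processing tokens left to right:
Push 3, Push 7
Pop 3 and 7, compute 3 - 7 = -4, push -4
Push 8
Pop -4 and 8, compute -4 - 8 = -12, push -12
Push 11
Pop -12 and 11, compute -12 - 11 = -23, push -23
Stack result: -23

-23


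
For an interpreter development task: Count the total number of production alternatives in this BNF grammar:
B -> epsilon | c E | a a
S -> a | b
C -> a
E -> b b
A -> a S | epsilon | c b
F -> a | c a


Counting alternatives per rule:
  B: 3 alternative(s)
  S: 2 alternative(s)
  C: 1 alternative(s)
  E: 1 alternative(s)
  A: 3 alternative(s)
  F: 2 alternative(s)
Sum: 3 + 2 + 1 + 1 + 3 + 2 = 12

12


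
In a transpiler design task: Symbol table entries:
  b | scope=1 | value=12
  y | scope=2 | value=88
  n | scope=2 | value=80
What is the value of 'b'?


Searching symbol table for 'b':
  b | scope=1 | value=12 <- MATCH
  y | scope=2 | value=88
  n | scope=2 | value=80
Found 'b' at scope 1 with value 12

12


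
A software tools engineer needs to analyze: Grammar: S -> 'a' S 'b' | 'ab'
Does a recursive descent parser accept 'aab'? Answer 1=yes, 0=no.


Grammar accepts strings of the form a^n b^n (n >= 1)
Word: 'aab'
Counting: 2 a's and 1 b's
Check: 2 == 1? No
Mismatch: a-count != b-count
Rejected

0


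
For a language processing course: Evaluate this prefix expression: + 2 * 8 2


Parsing prefix expression: + 2 * 8 2
Step 1: Innermost operation '* 8 2'
  8 * 2 = 16
Step 2: Outer operation '+ 2 [16]'
  2 + 16 = 18

18


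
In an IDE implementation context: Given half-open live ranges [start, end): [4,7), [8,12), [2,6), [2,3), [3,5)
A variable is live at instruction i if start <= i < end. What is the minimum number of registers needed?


Live ranges:
  Var0: [4, 7)
  Var1: [8, 12)
  Var2: [2, 6)
  Var3: [2, 3)
  Var4: [3, 5)
Sweep-line events (position, delta, active):
  pos=2 start -> active=1
  pos=2 start -> active=2
  pos=3 end -> active=1
  pos=3 start -> active=2
  pos=4 start -> active=3
  pos=5 end -> active=2
  pos=6 end -> active=1
  pos=7 end -> active=0
  pos=8 start -> active=1
  pos=12 end -> active=0
Maximum simultaneous active: 3
Minimum registers needed: 3

3


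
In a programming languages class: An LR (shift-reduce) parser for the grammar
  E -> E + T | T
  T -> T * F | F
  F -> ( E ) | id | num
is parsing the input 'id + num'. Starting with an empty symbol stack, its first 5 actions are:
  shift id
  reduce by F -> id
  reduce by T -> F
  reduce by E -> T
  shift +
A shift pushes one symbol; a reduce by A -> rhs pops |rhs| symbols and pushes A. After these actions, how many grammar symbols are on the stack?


Tracking the symbol stack through each action:
  Action 1: shift 'id' : push -> stack = [id] (size 1)
  Action 2: reduce by F -> id : pop 1, push F -> stack = [F] (size 1)
  Action 3: reduce by T -> F : pop 1, push T -> stack = [T] (size 1)
  Action 4: reduce by E -> T : pop 1, push E -> stack = [E] (size 1)
  Action 5: shift '+' : push -> stack = [E, +] (size 2)
Final stack size: 2

2


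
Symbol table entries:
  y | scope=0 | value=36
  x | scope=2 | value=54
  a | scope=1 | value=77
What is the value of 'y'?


Searching symbol table for 'y':
  y | scope=0 | value=36 <- MATCH
  x | scope=2 | value=54
  a | scope=1 | value=77
Found 'y' at scope 0 with value 36

36


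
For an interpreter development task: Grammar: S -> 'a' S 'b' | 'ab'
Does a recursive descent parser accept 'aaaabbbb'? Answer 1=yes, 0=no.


Grammar accepts strings of the form a^n b^n (n >= 1)
Word: 'aaaabbbb'
Counting: 4 a's and 4 b's
Check: 4 == 4? Yes
Derivation (S -> aSb applied 3 time(s), then S -> ab): S => aSb => aaSbb => aaaSbbb => aaaabbbb
Accepted

1


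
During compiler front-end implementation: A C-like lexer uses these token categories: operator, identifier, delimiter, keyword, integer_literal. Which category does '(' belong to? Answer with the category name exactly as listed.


Token: '('
Checking categories:
  identifier: no
  integer_literal: no
  operator: no
  keyword: no
  delimiter: YES
Category: delimiter

delimiter


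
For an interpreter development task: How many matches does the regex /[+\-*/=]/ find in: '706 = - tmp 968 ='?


Pattern: /[+\-*/=]/ (operators)
Input: '706 = - tmp 968 ='
Scanning for matches:
  Match 1: '='
  Match 2: '-'
  Match 3: '='
Total matches: 3

3


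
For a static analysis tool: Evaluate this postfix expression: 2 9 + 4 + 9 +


Processing tokens left to right:
Push 2, Push 9
Pop 2 and 9, compute 2 + 9 = 11, push 11
Push 4
Pop 11 and 4, compute 11 + 4 = 15, push 15
Push 9
Pop 15 and 9, compute 15 + 9 = 24, push 24
Stack result: 24

24


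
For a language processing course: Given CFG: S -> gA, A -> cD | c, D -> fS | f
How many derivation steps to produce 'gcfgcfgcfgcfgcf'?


Grammar: S -> gA, A -> cD | c, D -> fS | f
Deriving 'gcfgcfgcfgcfgcf':
Step 1: S -> gA => gA
Step 2: A -> cD => gcD
Step 3: D -> fS => gcfS
Step 4: S -> gA => gcfgA
Step 5: A -> cD => gcfgcD
Step 6: D -> fS => gcfgcfS
Step 7: S -> gA => gcfgcfgA
Step 8: A -> cD => gcfgcfgcD
Step 9: D -> fS => gcfgcfgcfS
Step 10: S -> gA => gcfgcfgcfgA
Step 11: A -> cD => gcfgcfgcfgcD
Step 12: D -> fS => gcfgcfgcfgcfS
Step 13: S -> gA => gcfgcfgcfgcfgA
Step 14: A -> cD => gcfgcfgcfgcfgcD
Step 15: D -> f => gcfgcfgcfgcfgcf
Total derivation steps: 15

15


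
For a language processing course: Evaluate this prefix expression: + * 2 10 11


Parsing prefix expression: + * 2 10 11
Step 1: Innermost operation '* 2 10'
  2 * 10 = 20
Step 2: Outer operation '+ [20] 11'
  20 + 11 = 31

31


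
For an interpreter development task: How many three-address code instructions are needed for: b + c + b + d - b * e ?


Expression: b + c + b + d - b * e
Generating three-address code (respecting * over +/- precedence):
  Instruction 1: t1 = b * e
  Instruction 2: t2 = b + c
  Instruction 3: t3 = t2 + b
  Instruction 4: t4 = t3 + d
  Instruction 5: t5 = t4 - t1
Total instructions: 5

5


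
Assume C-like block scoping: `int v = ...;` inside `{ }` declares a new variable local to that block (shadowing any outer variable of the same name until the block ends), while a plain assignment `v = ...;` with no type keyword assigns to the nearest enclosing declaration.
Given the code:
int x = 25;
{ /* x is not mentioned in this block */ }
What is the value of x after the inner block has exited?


Analyzing scoping rules:
Outer scope: declares x = 25
Inner block: x is neither redeclared nor assigned -> unchanged
After the block -> 25
Result: 25

25
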